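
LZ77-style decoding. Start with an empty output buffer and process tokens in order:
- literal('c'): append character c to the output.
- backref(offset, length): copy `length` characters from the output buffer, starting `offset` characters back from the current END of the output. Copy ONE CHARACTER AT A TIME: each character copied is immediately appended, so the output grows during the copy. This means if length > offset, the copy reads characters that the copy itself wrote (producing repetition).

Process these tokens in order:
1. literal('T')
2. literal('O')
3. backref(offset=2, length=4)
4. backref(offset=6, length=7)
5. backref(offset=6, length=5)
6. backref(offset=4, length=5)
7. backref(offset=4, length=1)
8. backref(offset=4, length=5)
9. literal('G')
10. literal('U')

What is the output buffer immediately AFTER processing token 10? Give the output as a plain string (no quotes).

Answer: TOTOTOTOTOTOTOTOTOTOTOTOTOTOTGU

Derivation:
Token 1: literal('T'). Output: "T"
Token 2: literal('O'). Output: "TO"
Token 3: backref(off=2, len=4) (overlapping!). Copied 'TOTO' from pos 0. Output: "TOTOTO"
Token 4: backref(off=6, len=7) (overlapping!). Copied 'TOTOTOT' from pos 0. Output: "TOTOTOTOTOTOT"
Token 5: backref(off=6, len=5). Copied 'OTOTO' from pos 7. Output: "TOTOTOTOTOTOTOTOTO"
Token 6: backref(off=4, len=5) (overlapping!). Copied 'TOTOT' from pos 14. Output: "TOTOTOTOTOTOTOTOTOTOTOT"
Token 7: backref(off=4, len=1). Copied 'O' from pos 19. Output: "TOTOTOTOTOTOTOTOTOTOTOTO"
Token 8: backref(off=4, len=5) (overlapping!). Copied 'TOTOT' from pos 20. Output: "TOTOTOTOTOTOTOTOTOTOTOTOTOTOT"
Token 9: literal('G'). Output: "TOTOTOTOTOTOTOTOTOTOTOTOTOTOTG"
Token 10: literal('U'). Output: "TOTOTOTOTOTOTOTOTOTOTOTOTOTOTGU"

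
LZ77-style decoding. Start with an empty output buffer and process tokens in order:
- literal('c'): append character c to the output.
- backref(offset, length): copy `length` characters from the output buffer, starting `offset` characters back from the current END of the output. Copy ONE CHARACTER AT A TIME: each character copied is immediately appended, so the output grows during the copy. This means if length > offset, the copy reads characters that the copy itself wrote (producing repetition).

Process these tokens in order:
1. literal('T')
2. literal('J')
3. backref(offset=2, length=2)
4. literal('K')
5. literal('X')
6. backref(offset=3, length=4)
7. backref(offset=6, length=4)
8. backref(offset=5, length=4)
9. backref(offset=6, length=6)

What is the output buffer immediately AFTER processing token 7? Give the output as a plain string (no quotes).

Token 1: literal('T'). Output: "T"
Token 2: literal('J'). Output: "TJ"
Token 3: backref(off=2, len=2). Copied 'TJ' from pos 0. Output: "TJTJ"
Token 4: literal('K'). Output: "TJTJK"
Token 5: literal('X'). Output: "TJTJKX"
Token 6: backref(off=3, len=4) (overlapping!). Copied 'JKXJ' from pos 3. Output: "TJTJKXJKXJ"
Token 7: backref(off=6, len=4). Copied 'KXJK' from pos 4. Output: "TJTJKXJKXJKXJK"

Answer: TJTJKXJKXJKXJK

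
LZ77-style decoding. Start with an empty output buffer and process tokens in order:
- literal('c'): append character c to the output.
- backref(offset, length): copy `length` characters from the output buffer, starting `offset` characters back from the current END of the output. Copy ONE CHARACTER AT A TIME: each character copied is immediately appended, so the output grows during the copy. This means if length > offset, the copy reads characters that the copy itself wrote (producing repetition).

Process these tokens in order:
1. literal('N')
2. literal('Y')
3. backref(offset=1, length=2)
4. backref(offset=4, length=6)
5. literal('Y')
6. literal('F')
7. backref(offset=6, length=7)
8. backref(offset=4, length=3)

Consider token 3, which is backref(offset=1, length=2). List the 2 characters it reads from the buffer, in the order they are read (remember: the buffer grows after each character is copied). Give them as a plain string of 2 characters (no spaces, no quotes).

Answer: YY

Derivation:
Token 1: literal('N'). Output: "N"
Token 2: literal('Y'). Output: "NY"
Token 3: backref(off=1, len=2). Buffer before: "NY" (len 2)
  byte 1: read out[1]='Y', append. Buffer now: "NYY"
  byte 2: read out[2]='Y', append. Buffer now: "NYYY"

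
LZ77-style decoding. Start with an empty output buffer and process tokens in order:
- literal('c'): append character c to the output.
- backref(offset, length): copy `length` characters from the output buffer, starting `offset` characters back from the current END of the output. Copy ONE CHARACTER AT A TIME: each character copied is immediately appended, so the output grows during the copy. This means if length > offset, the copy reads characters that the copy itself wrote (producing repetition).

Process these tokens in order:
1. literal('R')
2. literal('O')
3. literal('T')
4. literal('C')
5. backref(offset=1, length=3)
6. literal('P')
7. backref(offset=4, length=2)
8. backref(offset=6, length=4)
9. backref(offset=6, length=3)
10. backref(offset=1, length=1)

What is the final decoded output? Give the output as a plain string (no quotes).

Answer: ROTCCCCPCCCCCPCCCC

Derivation:
Token 1: literal('R'). Output: "R"
Token 2: literal('O'). Output: "RO"
Token 3: literal('T'). Output: "ROT"
Token 4: literal('C'). Output: "ROTC"
Token 5: backref(off=1, len=3) (overlapping!). Copied 'CCC' from pos 3. Output: "ROTCCCC"
Token 6: literal('P'). Output: "ROTCCCCP"
Token 7: backref(off=4, len=2). Copied 'CC' from pos 4. Output: "ROTCCCCPCC"
Token 8: backref(off=6, len=4). Copied 'CCCP' from pos 4. Output: "ROTCCCCPCCCCCP"
Token 9: backref(off=6, len=3). Copied 'CCC' from pos 8. Output: "ROTCCCCPCCCCCPCCC"
Token 10: backref(off=1, len=1). Copied 'C' from pos 16. Output: "ROTCCCCPCCCCCPCCCC"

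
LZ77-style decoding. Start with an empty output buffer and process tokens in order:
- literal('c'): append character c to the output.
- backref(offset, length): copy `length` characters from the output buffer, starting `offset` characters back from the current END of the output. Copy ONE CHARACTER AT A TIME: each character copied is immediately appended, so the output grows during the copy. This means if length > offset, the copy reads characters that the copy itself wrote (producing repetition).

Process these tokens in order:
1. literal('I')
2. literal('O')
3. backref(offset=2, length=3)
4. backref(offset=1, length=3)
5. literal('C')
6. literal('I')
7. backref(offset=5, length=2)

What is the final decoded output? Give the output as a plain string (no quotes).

Answer: IOIOIIIICIII

Derivation:
Token 1: literal('I'). Output: "I"
Token 2: literal('O'). Output: "IO"
Token 3: backref(off=2, len=3) (overlapping!). Copied 'IOI' from pos 0. Output: "IOIOI"
Token 4: backref(off=1, len=3) (overlapping!). Copied 'III' from pos 4. Output: "IOIOIIII"
Token 5: literal('C'). Output: "IOIOIIIIC"
Token 6: literal('I'). Output: "IOIOIIIICI"
Token 7: backref(off=5, len=2). Copied 'II' from pos 5. Output: "IOIOIIIICIII"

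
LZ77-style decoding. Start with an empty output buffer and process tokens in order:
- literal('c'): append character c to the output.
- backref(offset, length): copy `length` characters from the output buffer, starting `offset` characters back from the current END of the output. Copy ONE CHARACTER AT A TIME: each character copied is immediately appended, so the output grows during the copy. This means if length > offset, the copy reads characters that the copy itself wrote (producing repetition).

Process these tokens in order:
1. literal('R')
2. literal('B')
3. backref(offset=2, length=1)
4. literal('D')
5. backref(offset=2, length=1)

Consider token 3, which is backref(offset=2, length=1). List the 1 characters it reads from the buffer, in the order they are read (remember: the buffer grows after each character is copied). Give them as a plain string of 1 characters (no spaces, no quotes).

Answer: R

Derivation:
Token 1: literal('R'). Output: "R"
Token 2: literal('B'). Output: "RB"
Token 3: backref(off=2, len=1). Buffer before: "RB" (len 2)
  byte 1: read out[0]='R', append. Buffer now: "RBR"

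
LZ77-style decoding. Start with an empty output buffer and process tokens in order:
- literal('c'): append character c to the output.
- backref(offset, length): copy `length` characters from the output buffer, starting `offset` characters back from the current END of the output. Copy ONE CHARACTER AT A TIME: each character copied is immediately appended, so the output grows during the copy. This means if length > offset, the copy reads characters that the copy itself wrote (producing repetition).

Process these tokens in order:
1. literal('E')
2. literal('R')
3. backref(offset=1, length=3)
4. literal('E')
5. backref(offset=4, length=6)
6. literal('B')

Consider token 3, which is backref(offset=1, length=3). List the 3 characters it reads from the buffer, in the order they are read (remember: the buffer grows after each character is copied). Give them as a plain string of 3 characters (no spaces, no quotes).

Token 1: literal('E'). Output: "E"
Token 2: literal('R'). Output: "ER"
Token 3: backref(off=1, len=3). Buffer before: "ER" (len 2)
  byte 1: read out[1]='R', append. Buffer now: "ERR"
  byte 2: read out[2]='R', append. Buffer now: "ERRR"
  byte 3: read out[3]='R', append. Buffer now: "ERRRR"

Answer: RRR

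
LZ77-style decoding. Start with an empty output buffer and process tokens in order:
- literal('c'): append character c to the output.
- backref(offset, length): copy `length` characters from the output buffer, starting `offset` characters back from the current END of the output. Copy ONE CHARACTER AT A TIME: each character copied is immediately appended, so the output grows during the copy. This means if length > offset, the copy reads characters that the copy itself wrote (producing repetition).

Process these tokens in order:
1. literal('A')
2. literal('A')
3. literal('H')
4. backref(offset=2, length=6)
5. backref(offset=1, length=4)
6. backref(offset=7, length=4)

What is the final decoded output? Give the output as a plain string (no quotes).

Token 1: literal('A'). Output: "A"
Token 2: literal('A'). Output: "AA"
Token 3: literal('H'). Output: "AAH"
Token 4: backref(off=2, len=6) (overlapping!). Copied 'AHAHAH' from pos 1. Output: "AAHAHAHAH"
Token 5: backref(off=1, len=4) (overlapping!). Copied 'HHHH' from pos 8. Output: "AAHAHAHAHHHHH"
Token 6: backref(off=7, len=4). Copied 'HAHH' from pos 6. Output: "AAHAHAHAHHHHHHAHH"

Answer: AAHAHAHAHHHHHHAHH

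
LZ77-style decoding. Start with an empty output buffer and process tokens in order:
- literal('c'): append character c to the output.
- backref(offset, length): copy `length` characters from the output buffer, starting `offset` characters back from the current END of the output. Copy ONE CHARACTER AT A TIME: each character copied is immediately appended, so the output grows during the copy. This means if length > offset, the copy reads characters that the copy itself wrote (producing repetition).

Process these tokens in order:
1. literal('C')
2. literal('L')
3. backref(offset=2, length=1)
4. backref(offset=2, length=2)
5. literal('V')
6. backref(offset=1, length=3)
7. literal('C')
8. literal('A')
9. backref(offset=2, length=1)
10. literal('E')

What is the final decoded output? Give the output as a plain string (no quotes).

Answer: CLCLCVVVVCACE

Derivation:
Token 1: literal('C'). Output: "C"
Token 2: literal('L'). Output: "CL"
Token 3: backref(off=2, len=1). Copied 'C' from pos 0. Output: "CLC"
Token 4: backref(off=2, len=2). Copied 'LC' from pos 1. Output: "CLCLC"
Token 5: literal('V'). Output: "CLCLCV"
Token 6: backref(off=1, len=3) (overlapping!). Copied 'VVV' from pos 5. Output: "CLCLCVVVV"
Token 7: literal('C'). Output: "CLCLCVVVVC"
Token 8: literal('A'). Output: "CLCLCVVVVCA"
Token 9: backref(off=2, len=1). Copied 'C' from pos 9. Output: "CLCLCVVVVCAC"
Token 10: literal('E'). Output: "CLCLCVVVVCACE"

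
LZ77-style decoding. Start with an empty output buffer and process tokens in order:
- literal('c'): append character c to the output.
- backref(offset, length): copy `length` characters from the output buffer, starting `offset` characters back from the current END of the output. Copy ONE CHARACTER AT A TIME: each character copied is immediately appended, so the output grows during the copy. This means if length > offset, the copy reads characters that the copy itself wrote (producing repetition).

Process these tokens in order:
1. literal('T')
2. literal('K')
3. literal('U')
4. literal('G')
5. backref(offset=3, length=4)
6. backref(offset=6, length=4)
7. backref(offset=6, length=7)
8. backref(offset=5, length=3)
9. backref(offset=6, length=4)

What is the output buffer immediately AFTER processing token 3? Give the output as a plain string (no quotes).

Token 1: literal('T'). Output: "T"
Token 2: literal('K'). Output: "TK"
Token 3: literal('U'). Output: "TKU"

Answer: TKU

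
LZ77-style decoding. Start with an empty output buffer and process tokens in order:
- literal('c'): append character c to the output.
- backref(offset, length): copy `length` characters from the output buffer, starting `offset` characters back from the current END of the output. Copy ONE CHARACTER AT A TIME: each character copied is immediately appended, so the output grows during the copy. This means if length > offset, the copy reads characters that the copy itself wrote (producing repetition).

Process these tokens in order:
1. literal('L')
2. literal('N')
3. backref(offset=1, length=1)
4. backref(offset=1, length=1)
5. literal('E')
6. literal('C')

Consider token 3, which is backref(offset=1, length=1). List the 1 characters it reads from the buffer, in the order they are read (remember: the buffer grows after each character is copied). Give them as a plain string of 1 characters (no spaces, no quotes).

Answer: N

Derivation:
Token 1: literal('L'). Output: "L"
Token 2: literal('N'). Output: "LN"
Token 3: backref(off=1, len=1). Buffer before: "LN" (len 2)
  byte 1: read out[1]='N', append. Buffer now: "LNN"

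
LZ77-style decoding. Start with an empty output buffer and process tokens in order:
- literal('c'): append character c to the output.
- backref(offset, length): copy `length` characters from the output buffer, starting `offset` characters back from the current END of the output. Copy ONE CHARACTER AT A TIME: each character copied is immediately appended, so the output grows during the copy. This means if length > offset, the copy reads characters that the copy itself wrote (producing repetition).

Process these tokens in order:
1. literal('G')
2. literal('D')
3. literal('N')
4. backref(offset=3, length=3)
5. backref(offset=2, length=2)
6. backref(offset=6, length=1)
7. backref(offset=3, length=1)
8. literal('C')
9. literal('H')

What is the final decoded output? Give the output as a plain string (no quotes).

Token 1: literal('G'). Output: "G"
Token 2: literal('D'). Output: "GD"
Token 3: literal('N'). Output: "GDN"
Token 4: backref(off=3, len=3). Copied 'GDN' from pos 0. Output: "GDNGDN"
Token 5: backref(off=2, len=2). Copied 'DN' from pos 4. Output: "GDNGDNDN"
Token 6: backref(off=6, len=1). Copied 'N' from pos 2. Output: "GDNGDNDNN"
Token 7: backref(off=3, len=1). Copied 'D' from pos 6. Output: "GDNGDNDNND"
Token 8: literal('C'). Output: "GDNGDNDNNDC"
Token 9: literal('H'). Output: "GDNGDNDNNDCH"

Answer: GDNGDNDNNDCH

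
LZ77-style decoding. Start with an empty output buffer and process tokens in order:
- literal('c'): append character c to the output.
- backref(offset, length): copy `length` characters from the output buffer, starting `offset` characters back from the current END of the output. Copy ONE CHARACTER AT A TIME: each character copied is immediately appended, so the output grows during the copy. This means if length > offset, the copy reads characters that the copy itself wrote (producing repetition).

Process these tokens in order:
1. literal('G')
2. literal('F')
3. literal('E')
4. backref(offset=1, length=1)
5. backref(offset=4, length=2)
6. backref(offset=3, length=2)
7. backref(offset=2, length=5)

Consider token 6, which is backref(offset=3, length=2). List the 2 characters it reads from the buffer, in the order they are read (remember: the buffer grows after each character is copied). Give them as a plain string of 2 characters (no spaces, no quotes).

Token 1: literal('G'). Output: "G"
Token 2: literal('F'). Output: "GF"
Token 3: literal('E'). Output: "GFE"
Token 4: backref(off=1, len=1). Copied 'E' from pos 2. Output: "GFEE"
Token 5: backref(off=4, len=2). Copied 'GF' from pos 0. Output: "GFEEGF"
Token 6: backref(off=3, len=2). Buffer before: "GFEEGF" (len 6)
  byte 1: read out[3]='E', append. Buffer now: "GFEEGFE"
  byte 2: read out[4]='G', append. Buffer now: "GFEEGFEG"

Answer: EG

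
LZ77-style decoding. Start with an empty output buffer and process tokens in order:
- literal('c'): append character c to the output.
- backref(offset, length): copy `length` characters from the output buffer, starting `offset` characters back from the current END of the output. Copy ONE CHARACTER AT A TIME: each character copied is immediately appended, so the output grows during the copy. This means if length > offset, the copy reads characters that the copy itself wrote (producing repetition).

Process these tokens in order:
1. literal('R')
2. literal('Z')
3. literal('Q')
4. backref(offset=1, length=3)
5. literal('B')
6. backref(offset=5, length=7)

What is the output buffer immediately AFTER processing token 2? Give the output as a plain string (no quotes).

Token 1: literal('R'). Output: "R"
Token 2: literal('Z'). Output: "RZ"

Answer: RZ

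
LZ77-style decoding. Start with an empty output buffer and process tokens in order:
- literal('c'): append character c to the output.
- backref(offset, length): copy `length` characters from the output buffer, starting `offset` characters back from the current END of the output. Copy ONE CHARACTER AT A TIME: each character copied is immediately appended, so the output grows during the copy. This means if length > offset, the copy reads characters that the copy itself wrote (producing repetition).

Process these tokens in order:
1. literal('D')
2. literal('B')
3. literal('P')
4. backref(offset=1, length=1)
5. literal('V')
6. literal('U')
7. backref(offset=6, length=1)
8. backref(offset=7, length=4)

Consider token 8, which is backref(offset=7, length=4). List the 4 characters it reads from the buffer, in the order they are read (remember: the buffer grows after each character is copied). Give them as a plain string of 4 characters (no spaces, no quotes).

Token 1: literal('D'). Output: "D"
Token 2: literal('B'). Output: "DB"
Token 3: literal('P'). Output: "DBP"
Token 4: backref(off=1, len=1). Copied 'P' from pos 2. Output: "DBPP"
Token 5: literal('V'). Output: "DBPPV"
Token 6: literal('U'). Output: "DBPPVU"
Token 7: backref(off=6, len=1). Copied 'D' from pos 0. Output: "DBPPVUD"
Token 8: backref(off=7, len=4). Buffer before: "DBPPVUD" (len 7)
  byte 1: read out[0]='D', append. Buffer now: "DBPPVUDD"
  byte 2: read out[1]='B', append. Buffer now: "DBPPVUDDB"
  byte 3: read out[2]='P', append. Buffer now: "DBPPVUDDBP"
  byte 4: read out[3]='P', append. Buffer now: "DBPPVUDDBPP"

Answer: DBPP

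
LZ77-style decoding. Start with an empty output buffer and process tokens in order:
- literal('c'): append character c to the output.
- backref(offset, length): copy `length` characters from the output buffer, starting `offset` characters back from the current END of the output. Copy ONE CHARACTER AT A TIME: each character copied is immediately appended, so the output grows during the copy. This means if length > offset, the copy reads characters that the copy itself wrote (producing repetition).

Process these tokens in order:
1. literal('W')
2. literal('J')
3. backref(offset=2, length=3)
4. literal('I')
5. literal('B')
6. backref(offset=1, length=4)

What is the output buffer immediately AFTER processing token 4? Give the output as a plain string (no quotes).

Token 1: literal('W'). Output: "W"
Token 2: literal('J'). Output: "WJ"
Token 3: backref(off=2, len=3) (overlapping!). Copied 'WJW' from pos 0. Output: "WJWJW"
Token 4: literal('I'). Output: "WJWJWI"

Answer: WJWJWI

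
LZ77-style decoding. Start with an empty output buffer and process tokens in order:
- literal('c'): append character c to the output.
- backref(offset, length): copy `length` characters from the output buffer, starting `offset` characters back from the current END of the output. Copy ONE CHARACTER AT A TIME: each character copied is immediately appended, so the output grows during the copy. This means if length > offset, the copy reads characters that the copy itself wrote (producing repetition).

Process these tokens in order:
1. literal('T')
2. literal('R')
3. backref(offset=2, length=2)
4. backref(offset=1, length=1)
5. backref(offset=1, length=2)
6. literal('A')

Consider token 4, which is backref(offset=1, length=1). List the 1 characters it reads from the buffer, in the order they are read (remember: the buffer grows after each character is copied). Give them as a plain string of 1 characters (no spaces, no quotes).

Token 1: literal('T'). Output: "T"
Token 2: literal('R'). Output: "TR"
Token 3: backref(off=2, len=2). Copied 'TR' from pos 0. Output: "TRTR"
Token 4: backref(off=1, len=1). Buffer before: "TRTR" (len 4)
  byte 1: read out[3]='R', append. Buffer now: "TRTRR"

Answer: R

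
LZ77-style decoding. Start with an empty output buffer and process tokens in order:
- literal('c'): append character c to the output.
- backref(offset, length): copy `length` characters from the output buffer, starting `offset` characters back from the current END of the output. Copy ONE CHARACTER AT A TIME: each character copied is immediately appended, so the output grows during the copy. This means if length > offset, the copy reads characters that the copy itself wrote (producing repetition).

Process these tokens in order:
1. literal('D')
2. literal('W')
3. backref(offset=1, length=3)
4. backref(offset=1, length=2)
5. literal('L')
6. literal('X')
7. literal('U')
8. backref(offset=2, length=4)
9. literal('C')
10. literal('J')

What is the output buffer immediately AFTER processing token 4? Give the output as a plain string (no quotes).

Token 1: literal('D'). Output: "D"
Token 2: literal('W'). Output: "DW"
Token 3: backref(off=1, len=3) (overlapping!). Copied 'WWW' from pos 1. Output: "DWWWW"
Token 4: backref(off=1, len=2) (overlapping!). Copied 'WW' from pos 4. Output: "DWWWWWW"

Answer: DWWWWWW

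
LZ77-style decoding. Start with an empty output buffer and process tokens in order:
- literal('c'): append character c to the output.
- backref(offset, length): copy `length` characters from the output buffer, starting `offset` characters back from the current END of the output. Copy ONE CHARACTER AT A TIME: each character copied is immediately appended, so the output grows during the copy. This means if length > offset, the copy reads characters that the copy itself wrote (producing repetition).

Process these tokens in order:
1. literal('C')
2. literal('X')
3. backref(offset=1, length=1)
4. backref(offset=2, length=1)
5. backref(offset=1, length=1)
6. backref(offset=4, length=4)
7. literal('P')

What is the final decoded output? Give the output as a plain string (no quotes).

Answer: CXXXXXXXXP

Derivation:
Token 1: literal('C'). Output: "C"
Token 2: literal('X'). Output: "CX"
Token 3: backref(off=1, len=1). Copied 'X' from pos 1. Output: "CXX"
Token 4: backref(off=2, len=1). Copied 'X' from pos 1. Output: "CXXX"
Token 5: backref(off=1, len=1). Copied 'X' from pos 3. Output: "CXXXX"
Token 6: backref(off=4, len=4). Copied 'XXXX' from pos 1. Output: "CXXXXXXXX"
Token 7: literal('P'). Output: "CXXXXXXXXP"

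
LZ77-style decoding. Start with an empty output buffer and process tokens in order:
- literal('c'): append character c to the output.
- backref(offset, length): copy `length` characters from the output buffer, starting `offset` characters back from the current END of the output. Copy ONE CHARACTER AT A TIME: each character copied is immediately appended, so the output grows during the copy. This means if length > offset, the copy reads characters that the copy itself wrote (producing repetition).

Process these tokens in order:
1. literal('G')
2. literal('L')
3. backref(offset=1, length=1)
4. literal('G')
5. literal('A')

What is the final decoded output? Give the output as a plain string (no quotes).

Token 1: literal('G'). Output: "G"
Token 2: literal('L'). Output: "GL"
Token 3: backref(off=1, len=1). Copied 'L' from pos 1. Output: "GLL"
Token 4: literal('G'). Output: "GLLG"
Token 5: literal('A'). Output: "GLLGA"

Answer: GLLGA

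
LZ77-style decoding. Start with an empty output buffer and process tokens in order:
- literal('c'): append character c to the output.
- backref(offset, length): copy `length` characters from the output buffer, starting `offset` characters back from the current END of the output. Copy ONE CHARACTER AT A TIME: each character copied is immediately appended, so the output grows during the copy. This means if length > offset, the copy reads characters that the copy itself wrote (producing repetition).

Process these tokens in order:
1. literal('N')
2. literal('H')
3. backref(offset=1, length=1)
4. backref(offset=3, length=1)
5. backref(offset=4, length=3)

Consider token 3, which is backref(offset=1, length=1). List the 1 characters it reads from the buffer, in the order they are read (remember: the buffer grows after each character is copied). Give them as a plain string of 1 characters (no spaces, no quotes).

Answer: H

Derivation:
Token 1: literal('N'). Output: "N"
Token 2: literal('H'). Output: "NH"
Token 3: backref(off=1, len=1). Buffer before: "NH" (len 2)
  byte 1: read out[1]='H', append. Buffer now: "NHH"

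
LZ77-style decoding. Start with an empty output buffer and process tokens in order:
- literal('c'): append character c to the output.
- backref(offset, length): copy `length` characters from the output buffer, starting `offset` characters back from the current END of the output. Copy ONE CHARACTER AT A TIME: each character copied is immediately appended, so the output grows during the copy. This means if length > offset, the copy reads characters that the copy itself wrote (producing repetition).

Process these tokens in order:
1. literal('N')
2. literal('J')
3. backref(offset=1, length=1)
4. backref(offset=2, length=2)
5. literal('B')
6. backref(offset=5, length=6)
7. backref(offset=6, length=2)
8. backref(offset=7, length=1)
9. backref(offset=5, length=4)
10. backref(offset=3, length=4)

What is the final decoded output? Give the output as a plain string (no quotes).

Token 1: literal('N'). Output: "N"
Token 2: literal('J'). Output: "NJ"
Token 3: backref(off=1, len=1). Copied 'J' from pos 1. Output: "NJJ"
Token 4: backref(off=2, len=2). Copied 'JJ' from pos 1. Output: "NJJJJ"
Token 5: literal('B'). Output: "NJJJJB"
Token 6: backref(off=5, len=6) (overlapping!). Copied 'JJJJBJ' from pos 1. Output: "NJJJJBJJJJBJ"
Token 7: backref(off=6, len=2). Copied 'JJ' from pos 6. Output: "NJJJJBJJJJBJJJ"
Token 8: backref(off=7, len=1). Copied 'J' from pos 7. Output: "NJJJJBJJJJBJJJJ"
Token 9: backref(off=5, len=4). Copied 'BJJJ' from pos 10. Output: "NJJJJBJJJJBJJJJBJJJ"
Token 10: backref(off=3, len=4) (overlapping!). Copied 'JJJJ' from pos 16. Output: "NJJJJBJJJJBJJJJBJJJJJJJ"

Answer: NJJJJBJJJJBJJJJBJJJJJJJ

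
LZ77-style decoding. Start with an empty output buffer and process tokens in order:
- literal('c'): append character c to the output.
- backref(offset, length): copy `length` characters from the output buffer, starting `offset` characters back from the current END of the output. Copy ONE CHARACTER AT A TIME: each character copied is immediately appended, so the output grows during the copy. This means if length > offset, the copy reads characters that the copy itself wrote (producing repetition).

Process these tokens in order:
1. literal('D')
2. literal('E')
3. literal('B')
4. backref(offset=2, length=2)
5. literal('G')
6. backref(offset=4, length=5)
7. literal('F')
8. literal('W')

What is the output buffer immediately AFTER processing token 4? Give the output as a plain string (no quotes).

Answer: DEBEB

Derivation:
Token 1: literal('D'). Output: "D"
Token 2: literal('E'). Output: "DE"
Token 3: literal('B'). Output: "DEB"
Token 4: backref(off=2, len=2). Copied 'EB' from pos 1. Output: "DEBEB"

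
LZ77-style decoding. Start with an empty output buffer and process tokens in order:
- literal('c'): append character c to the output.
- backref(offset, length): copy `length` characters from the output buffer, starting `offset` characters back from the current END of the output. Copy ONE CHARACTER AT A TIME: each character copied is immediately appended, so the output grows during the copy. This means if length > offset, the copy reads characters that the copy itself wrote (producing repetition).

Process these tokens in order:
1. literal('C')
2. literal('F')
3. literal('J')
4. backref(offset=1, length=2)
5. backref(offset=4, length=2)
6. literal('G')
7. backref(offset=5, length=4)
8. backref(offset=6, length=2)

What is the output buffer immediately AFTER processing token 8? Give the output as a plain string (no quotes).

Answer: CFJJJFJGJJFJJG

Derivation:
Token 1: literal('C'). Output: "C"
Token 2: literal('F'). Output: "CF"
Token 3: literal('J'). Output: "CFJ"
Token 4: backref(off=1, len=2) (overlapping!). Copied 'JJ' from pos 2. Output: "CFJJJ"
Token 5: backref(off=4, len=2). Copied 'FJ' from pos 1. Output: "CFJJJFJ"
Token 6: literal('G'). Output: "CFJJJFJG"
Token 7: backref(off=5, len=4). Copied 'JJFJ' from pos 3. Output: "CFJJJFJGJJFJ"
Token 8: backref(off=6, len=2). Copied 'JG' from pos 6. Output: "CFJJJFJGJJFJJG"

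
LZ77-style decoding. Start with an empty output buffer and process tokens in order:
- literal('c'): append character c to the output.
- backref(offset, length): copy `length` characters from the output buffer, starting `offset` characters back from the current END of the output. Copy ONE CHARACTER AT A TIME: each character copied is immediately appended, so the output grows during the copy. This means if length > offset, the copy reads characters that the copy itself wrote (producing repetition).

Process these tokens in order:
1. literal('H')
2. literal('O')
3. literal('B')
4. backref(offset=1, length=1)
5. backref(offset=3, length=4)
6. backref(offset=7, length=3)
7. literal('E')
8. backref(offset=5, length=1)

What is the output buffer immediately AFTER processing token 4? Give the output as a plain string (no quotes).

Token 1: literal('H'). Output: "H"
Token 2: literal('O'). Output: "HO"
Token 3: literal('B'). Output: "HOB"
Token 4: backref(off=1, len=1). Copied 'B' from pos 2. Output: "HOBB"

Answer: HOBB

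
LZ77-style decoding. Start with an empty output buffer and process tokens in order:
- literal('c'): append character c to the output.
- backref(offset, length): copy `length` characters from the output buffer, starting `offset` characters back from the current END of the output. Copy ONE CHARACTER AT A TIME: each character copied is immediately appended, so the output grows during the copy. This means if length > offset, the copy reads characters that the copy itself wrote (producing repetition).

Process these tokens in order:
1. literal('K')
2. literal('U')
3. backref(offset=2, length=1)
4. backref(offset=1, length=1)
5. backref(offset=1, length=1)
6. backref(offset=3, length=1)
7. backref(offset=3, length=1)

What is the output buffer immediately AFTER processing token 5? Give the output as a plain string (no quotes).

Token 1: literal('K'). Output: "K"
Token 2: literal('U'). Output: "KU"
Token 3: backref(off=2, len=1). Copied 'K' from pos 0. Output: "KUK"
Token 4: backref(off=1, len=1). Copied 'K' from pos 2. Output: "KUKK"
Token 5: backref(off=1, len=1). Copied 'K' from pos 3. Output: "KUKKK"

Answer: KUKKK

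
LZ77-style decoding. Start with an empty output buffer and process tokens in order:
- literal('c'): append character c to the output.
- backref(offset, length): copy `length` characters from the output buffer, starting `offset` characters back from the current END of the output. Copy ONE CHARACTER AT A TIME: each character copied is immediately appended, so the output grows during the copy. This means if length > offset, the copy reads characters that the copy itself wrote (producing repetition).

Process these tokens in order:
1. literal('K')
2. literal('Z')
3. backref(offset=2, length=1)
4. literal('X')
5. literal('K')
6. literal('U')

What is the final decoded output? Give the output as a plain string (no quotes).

Answer: KZKXKU

Derivation:
Token 1: literal('K'). Output: "K"
Token 2: literal('Z'). Output: "KZ"
Token 3: backref(off=2, len=1). Copied 'K' from pos 0. Output: "KZK"
Token 4: literal('X'). Output: "KZKX"
Token 5: literal('K'). Output: "KZKXK"
Token 6: literal('U'). Output: "KZKXKU"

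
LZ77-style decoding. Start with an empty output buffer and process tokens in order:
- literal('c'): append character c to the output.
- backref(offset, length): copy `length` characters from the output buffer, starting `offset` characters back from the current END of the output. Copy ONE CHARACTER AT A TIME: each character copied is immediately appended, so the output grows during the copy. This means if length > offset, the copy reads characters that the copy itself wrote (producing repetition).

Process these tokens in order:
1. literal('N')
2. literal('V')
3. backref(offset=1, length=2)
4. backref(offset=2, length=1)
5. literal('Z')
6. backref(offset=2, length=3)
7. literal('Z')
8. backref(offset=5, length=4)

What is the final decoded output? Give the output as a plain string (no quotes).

Answer: NVVVVZVZVZZVZV

Derivation:
Token 1: literal('N'). Output: "N"
Token 2: literal('V'). Output: "NV"
Token 3: backref(off=1, len=2) (overlapping!). Copied 'VV' from pos 1. Output: "NVVV"
Token 4: backref(off=2, len=1). Copied 'V' from pos 2. Output: "NVVVV"
Token 5: literal('Z'). Output: "NVVVVZ"
Token 6: backref(off=2, len=3) (overlapping!). Copied 'VZV' from pos 4. Output: "NVVVVZVZV"
Token 7: literal('Z'). Output: "NVVVVZVZVZ"
Token 8: backref(off=5, len=4). Copied 'ZVZV' from pos 5. Output: "NVVVVZVZVZZVZV"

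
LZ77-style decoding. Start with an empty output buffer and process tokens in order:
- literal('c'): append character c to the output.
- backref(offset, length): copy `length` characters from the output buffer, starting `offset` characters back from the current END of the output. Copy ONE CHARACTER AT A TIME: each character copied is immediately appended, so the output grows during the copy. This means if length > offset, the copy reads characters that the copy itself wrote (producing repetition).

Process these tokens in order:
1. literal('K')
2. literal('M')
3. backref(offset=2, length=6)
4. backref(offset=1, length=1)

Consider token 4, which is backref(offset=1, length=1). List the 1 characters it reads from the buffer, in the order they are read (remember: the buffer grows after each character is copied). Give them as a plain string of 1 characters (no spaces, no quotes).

Answer: M

Derivation:
Token 1: literal('K'). Output: "K"
Token 2: literal('M'). Output: "KM"
Token 3: backref(off=2, len=6) (overlapping!). Copied 'KMKMKM' from pos 0. Output: "KMKMKMKM"
Token 4: backref(off=1, len=1). Buffer before: "KMKMKMKM" (len 8)
  byte 1: read out[7]='M', append. Buffer now: "KMKMKMKMM"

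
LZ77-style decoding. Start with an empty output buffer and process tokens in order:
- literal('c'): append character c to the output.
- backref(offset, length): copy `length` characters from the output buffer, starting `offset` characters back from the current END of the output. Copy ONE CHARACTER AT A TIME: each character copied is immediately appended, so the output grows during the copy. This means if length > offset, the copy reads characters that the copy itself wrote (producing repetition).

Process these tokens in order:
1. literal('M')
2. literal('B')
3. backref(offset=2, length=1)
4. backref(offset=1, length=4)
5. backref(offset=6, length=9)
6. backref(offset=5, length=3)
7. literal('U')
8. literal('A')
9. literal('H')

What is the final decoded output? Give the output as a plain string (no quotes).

Token 1: literal('M'). Output: "M"
Token 2: literal('B'). Output: "MB"
Token 3: backref(off=2, len=1). Copied 'M' from pos 0. Output: "MBM"
Token 4: backref(off=1, len=4) (overlapping!). Copied 'MMMM' from pos 2. Output: "MBMMMMM"
Token 5: backref(off=6, len=9) (overlapping!). Copied 'BMMMMMBMM' from pos 1. Output: "MBMMMMMBMMMMMBMM"
Token 6: backref(off=5, len=3). Copied 'MMB' from pos 11. Output: "MBMMMMMBMMMMMBMMMMB"
Token 7: literal('U'). Output: "MBMMMMMBMMMMMBMMMMBU"
Token 8: literal('A'). Output: "MBMMMMMBMMMMMBMMMMBUA"
Token 9: literal('H'). Output: "MBMMMMMBMMMMMBMMMMBUAH"

Answer: MBMMMMMBMMMMMBMMMMBUAH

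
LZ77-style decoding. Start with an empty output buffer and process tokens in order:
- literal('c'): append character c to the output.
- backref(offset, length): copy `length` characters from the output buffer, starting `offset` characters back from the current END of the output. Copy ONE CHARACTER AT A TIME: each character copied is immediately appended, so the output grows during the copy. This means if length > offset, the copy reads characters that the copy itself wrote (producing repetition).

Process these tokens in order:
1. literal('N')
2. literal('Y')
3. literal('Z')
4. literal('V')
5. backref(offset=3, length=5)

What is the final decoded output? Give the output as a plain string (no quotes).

Answer: NYZVYZVYZ

Derivation:
Token 1: literal('N'). Output: "N"
Token 2: literal('Y'). Output: "NY"
Token 3: literal('Z'). Output: "NYZ"
Token 4: literal('V'). Output: "NYZV"
Token 5: backref(off=3, len=5) (overlapping!). Copied 'YZVYZ' from pos 1. Output: "NYZVYZVYZ"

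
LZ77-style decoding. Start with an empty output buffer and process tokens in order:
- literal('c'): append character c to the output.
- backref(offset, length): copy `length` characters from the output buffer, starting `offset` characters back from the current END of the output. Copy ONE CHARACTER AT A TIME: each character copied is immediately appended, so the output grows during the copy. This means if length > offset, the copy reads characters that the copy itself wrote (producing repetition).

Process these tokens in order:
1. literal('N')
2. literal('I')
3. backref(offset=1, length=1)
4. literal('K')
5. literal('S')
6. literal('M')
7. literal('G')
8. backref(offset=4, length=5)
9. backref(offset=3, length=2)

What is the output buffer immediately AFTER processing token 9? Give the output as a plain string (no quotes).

Answer: NIIKSMGKSMGKMG

Derivation:
Token 1: literal('N'). Output: "N"
Token 2: literal('I'). Output: "NI"
Token 3: backref(off=1, len=1). Copied 'I' from pos 1. Output: "NII"
Token 4: literal('K'). Output: "NIIK"
Token 5: literal('S'). Output: "NIIKS"
Token 6: literal('M'). Output: "NIIKSM"
Token 7: literal('G'). Output: "NIIKSMG"
Token 8: backref(off=4, len=5) (overlapping!). Copied 'KSMGK' from pos 3. Output: "NIIKSMGKSMGK"
Token 9: backref(off=3, len=2). Copied 'MG' from pos 9. Output: "NIIKSMGKSMGKMG"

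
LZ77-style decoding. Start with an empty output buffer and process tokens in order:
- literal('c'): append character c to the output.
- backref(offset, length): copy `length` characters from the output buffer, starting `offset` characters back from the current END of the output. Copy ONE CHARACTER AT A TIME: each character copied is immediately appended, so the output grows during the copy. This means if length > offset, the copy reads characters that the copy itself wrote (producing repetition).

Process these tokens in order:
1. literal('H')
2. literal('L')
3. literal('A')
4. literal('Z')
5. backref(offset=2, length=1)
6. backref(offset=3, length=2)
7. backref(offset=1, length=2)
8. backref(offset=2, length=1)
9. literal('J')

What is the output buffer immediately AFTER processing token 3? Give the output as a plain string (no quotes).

Answer: HLA

Derivation:
Token 1: literal('H'). Output: "H"
Token 2: literal('L'). Output: "HL"
Token 3: literal('A'). Output: "HLA"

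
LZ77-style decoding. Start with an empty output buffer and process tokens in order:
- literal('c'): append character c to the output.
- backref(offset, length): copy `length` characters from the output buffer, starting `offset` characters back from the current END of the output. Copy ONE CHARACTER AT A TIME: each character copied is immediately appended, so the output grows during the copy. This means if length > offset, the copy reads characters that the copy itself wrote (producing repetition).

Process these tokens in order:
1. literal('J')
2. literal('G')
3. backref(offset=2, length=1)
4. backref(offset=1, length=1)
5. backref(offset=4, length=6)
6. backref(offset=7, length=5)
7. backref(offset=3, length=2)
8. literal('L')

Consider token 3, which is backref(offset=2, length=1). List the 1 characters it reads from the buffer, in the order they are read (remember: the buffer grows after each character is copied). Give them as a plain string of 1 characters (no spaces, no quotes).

Token 1: literal('J'). Output: "J"
Token 2: literal('G'). Output: "JG"
Token 3: backref(off=2, len=1). Buffer before: "JG" (len 2)
  byte 1: read out[0]='J', append. Buffer now: "JGJ"

Answer: J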